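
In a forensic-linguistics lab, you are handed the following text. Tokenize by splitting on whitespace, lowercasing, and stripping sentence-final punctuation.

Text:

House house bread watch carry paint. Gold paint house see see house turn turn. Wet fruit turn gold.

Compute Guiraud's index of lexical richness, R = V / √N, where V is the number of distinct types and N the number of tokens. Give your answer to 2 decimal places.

2.36

N = 18, V = 10.
√N = 4.242641
R = 10 / 4.242641 = 2.36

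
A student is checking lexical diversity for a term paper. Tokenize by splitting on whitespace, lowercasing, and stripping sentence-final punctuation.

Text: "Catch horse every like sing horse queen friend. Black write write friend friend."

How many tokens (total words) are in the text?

13

Tokens: catch, horse, every, like, sing, horse, queen, friend, black, write, write, friend, friend
N = 13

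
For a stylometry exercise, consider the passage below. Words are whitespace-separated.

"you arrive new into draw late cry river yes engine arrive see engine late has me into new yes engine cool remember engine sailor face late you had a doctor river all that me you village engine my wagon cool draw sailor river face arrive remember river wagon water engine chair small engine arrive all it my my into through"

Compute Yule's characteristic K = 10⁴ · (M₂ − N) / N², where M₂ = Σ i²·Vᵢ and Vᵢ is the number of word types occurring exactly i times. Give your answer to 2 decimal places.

Frequencies: engine:7, arrive:4, river:4, you:3, into:3, late:3, my:3, new:2, draw:2, yes:2, me:2, cool:2, remember:2, sailor:2, face:2, all:2, wagon:2, cry:1, see:1, has:1, … (10 more, each freq 1)
N = 60. Frequency spectrum: V_1=13, V_2=10, V_3=4, V_4=2, V_7=1
M₂ = 1²·13 + 2²·10 + 3²·4 + 4²·2 + 7²·1 = 170
K = 10000 × (170 − 60) / 60² = 305.56

305.56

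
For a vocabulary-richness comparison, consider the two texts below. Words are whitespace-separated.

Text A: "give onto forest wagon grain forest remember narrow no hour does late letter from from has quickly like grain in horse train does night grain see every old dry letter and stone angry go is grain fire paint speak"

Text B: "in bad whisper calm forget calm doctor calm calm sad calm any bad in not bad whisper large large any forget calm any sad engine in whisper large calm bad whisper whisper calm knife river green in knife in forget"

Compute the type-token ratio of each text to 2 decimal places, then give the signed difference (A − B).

TTR(A) = 32/39 = 0.82
TTR(B) = 14/40 = 0.35
Difference = 0.82 − 0.35 = 0.47

0.47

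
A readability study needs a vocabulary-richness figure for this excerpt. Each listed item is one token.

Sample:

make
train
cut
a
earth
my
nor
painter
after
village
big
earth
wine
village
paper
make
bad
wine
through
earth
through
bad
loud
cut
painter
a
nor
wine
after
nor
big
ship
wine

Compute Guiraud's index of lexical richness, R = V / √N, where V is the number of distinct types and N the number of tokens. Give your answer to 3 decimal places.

N = 33, V = 17.
√N = 5.744563
R = 17 / 5.744563 = 2.959

2.959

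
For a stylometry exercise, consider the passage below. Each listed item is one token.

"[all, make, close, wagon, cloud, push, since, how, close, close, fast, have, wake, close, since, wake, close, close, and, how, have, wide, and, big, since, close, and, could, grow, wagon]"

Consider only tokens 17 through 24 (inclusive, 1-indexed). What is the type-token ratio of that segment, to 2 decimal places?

0.75

Segment tokens 17–24: close, close, and, how, have, wide, and, big
Segment N = 8, segment V = 6.
TTR = 6 / 8 = 0.75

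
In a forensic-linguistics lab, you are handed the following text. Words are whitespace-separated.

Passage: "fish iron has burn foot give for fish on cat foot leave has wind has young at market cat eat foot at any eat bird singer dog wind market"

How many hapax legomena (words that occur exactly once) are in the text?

Frequencies: has:3, foot:3, fish:2, cat:2, wind:2, at:2, market:2, eat:2, iron:1, burn:1, give:1, for:1, on:1, leave:1, young:1, any:1, bird:1, singer:1, dog:1
Hapax (freq=1): any, bird, burn, dog, for, give, iron, leave, on, singer, young

11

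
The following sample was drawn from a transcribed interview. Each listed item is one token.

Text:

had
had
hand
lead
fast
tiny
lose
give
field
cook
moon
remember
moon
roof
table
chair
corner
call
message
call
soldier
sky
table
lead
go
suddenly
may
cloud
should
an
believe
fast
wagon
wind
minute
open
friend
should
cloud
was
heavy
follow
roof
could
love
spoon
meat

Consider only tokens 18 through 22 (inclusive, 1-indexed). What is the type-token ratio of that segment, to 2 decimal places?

0.80

Segment tokens 18–22: call, message, call, soldier, sky
Segment N = 5, segment V = 4.
TTR = 4 / 5 = 0.80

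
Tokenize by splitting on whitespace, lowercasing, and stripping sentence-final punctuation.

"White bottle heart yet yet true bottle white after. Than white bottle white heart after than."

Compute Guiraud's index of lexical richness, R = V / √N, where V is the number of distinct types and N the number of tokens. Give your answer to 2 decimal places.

N = 16, V = 7.
√N = 4.000000
R = 7 / 4.000000 = 1.75

1.75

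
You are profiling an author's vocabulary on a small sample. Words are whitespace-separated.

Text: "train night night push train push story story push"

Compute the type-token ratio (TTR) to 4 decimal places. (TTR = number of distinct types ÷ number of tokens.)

N = 9 tokens, V = 4 types.
TTR = V / N = 4 / 9 = 0.4444

0.4444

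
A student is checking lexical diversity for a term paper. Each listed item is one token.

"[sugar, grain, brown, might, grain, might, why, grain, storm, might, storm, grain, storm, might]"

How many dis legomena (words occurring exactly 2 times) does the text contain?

0

Frequencies: grain:4, might:4, storm:3, sugar:1, brown:1, why:1
Words with frequency 2: (none)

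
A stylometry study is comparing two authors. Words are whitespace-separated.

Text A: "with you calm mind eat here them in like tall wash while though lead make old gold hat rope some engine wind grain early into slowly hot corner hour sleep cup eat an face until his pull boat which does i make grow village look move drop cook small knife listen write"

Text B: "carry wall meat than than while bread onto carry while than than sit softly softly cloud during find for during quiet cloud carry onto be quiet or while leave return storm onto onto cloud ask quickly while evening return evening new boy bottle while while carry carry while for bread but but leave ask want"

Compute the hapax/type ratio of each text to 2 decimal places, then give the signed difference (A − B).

A: hapax=48, V=50, ratio=0.96
B: hapax=12, V=27, ratio=0.44
Difference = 0.96 − 0.44 = 0.52

0.52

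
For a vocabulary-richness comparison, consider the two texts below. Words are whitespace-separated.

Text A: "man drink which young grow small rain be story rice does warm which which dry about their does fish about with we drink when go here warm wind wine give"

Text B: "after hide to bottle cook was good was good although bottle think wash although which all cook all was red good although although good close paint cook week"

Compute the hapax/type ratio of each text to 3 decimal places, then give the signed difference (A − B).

A: hapax=19, V=24, ratio=0.792
B: hapax=10, V=16, ratio=0.625
Difference = 0.792 − 0.625 = 0.167

0.167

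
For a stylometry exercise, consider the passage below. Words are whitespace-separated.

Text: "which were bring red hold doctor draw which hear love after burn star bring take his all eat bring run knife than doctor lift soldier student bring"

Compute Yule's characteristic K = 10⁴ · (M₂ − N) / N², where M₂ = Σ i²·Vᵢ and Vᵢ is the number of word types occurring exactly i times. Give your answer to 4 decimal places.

Frequencies: bring:4, which:2, doctor:2, were:1, red:1, hold:1, draw:1, hear:1, love:1, after:1, burn:1, star:1, take:1, his:1, all:1, eat:1, run:1, knife:1, than:1, lift:1, … (2 more, each freq 1)
N = 27. Frequency spectrum: V_1=19, V_2=2, V_4=1
M₂ = 1²·19 + 2²·2 + 4²·1 = 43
K = 10000 × (43 − 27) / 27² = 219.4787

219.4787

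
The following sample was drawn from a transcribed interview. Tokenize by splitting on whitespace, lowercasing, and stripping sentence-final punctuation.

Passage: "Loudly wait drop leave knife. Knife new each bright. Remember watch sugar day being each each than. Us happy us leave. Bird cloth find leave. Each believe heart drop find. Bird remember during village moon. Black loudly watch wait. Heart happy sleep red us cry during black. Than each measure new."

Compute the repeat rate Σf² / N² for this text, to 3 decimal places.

Frequencies: each:5, leave:3, us:3, loudly:2, wait:2, drop:2, knife:2, new:2, remember:2, watch:2, than:2, happy:2, bird:2, find:2, heart:2, during:2, black:2, bright:1, sugar:1, day:1, … (9 more, each freq 1)
Σf² = 111; N² = 2601
Repeat rate = 111 / 2601 = 0.043

0.043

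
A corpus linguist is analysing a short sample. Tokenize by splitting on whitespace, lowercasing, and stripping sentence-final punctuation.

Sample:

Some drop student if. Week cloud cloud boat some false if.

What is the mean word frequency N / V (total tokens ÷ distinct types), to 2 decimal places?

1.38

N = 11 tokens, V = 8 types.
Mean frequency = N / V = 11 / 8 = 1.38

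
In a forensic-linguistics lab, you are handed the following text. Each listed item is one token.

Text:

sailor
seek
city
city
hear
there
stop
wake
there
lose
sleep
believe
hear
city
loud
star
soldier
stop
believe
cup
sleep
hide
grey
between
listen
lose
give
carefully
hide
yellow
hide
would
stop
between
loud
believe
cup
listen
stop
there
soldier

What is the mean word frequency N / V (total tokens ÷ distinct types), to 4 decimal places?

1.8636

N = 41 tokens, V = 22 types.
Mean frequency = N / V = 41 / 22 = 1.8636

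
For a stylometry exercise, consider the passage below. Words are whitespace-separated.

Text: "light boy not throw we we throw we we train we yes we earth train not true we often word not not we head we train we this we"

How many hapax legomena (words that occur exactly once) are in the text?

Frequencies: we:11, not:4, train:3, throw:2, light:1, boy:1, yes:1, earth:1, true:1, often:1, word:1, head:1, this:1
Hapax (freq=1): boy, earth, head, light, often, this, true, word, yes

9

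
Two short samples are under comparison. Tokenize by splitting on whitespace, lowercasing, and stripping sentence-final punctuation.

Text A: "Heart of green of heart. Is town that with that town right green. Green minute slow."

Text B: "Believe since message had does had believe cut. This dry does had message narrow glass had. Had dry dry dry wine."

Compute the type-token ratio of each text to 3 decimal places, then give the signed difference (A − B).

TTR(A) = 10/16 = 0.625
TTR(B) = 11/21 = 0.524
Difference = 0.625 − 0.524 = 0.101

0.101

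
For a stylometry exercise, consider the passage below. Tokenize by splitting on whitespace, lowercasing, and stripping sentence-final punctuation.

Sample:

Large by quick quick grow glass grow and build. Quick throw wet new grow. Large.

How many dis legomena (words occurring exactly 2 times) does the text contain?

Frequencies: quick:3, grow:3, large:2, by:1, glass:1, and:1, build:1, throw:1, wet:1, new:1
Words with frequency 2: large

1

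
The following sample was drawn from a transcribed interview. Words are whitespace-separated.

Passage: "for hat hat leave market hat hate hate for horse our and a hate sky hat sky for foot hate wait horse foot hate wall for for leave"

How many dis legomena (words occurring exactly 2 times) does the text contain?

4

Frequencies: for:5, hate:5, hat:4, leave:2, horse:2, sky:2, foot:2, market:1, our:1, and:1, a:1, wait:1, wall:1
Words with frequency 2: foot, horse, leave, sky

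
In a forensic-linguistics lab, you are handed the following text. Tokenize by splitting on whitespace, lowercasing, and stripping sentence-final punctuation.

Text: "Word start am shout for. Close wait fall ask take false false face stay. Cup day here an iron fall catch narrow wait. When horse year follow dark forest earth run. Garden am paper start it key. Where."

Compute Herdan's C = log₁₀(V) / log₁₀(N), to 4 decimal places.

0.9612

N = 38, V = 33.
log₁₀(V) = 1.518514, log₁₀(N) = 1.579784
C = 1.518514 / 1.579784 = 0.9612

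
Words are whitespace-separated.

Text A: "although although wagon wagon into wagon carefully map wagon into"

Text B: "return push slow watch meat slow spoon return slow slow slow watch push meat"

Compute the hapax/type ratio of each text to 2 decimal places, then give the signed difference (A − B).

A: hapax=2, V=5, ratio=0.40
B: hapax=1, V=6, ratio=0.17
Difference = 0.40 − 0.17 = 0.23

0.23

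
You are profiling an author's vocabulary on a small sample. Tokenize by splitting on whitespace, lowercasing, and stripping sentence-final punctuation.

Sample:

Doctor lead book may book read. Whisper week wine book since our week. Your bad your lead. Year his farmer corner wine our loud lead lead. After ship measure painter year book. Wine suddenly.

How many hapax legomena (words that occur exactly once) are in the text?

15

Frequencies: lead:4, book:4, wine:3, week:2, our:2, your:2, year:2, doctor:1, may:1, read:1, whisper:1, since:1, bad:1, his:1, farmer:1, corner:1, loud:1, after:1, ship:1, measure:1, … (2 more, each freq 1)
Hapax (freq=1): after, bad, corner, doctor, farmer, his, loud, may, measure, painter, read, ship, since, suddenly, whisper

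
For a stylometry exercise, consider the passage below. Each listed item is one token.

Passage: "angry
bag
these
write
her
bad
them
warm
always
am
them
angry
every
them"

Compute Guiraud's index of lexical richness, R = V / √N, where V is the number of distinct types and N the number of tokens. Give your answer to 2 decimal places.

N = 14, V = 11.
√N = 3.741657
R = 11 / 3.741657 = 2.94

2.94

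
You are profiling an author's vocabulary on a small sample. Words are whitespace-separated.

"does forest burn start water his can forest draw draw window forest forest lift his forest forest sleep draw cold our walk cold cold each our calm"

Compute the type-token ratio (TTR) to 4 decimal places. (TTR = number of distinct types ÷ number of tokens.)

0.5926

N = 27 tokens, V = 16 types.
TTR = V / N = 16 / 27 = 0.5926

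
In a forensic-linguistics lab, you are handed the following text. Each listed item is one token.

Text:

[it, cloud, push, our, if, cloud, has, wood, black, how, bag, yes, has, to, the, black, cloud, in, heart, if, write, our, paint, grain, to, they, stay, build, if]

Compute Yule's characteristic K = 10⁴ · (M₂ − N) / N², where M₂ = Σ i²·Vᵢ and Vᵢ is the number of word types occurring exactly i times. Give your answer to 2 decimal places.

237.81

Frequencies: cloud:3, if:3, our:2, has:2, black:2, to:2, it:1, push:1, wood:1, how:1, bag:1, yes:1, the:1, in:1, heart:1, write:1, paint:1, grain:1, they:1, stay:1, … (1 more, each freq 1)
N = 29. Frequency spectrum: V_1=15, V_2=4, V_3=2
M₂ = 1²·15 + 2²·4 + 3²·2 = 49
K = 10000 × (49 − 29) / 29² = 237.81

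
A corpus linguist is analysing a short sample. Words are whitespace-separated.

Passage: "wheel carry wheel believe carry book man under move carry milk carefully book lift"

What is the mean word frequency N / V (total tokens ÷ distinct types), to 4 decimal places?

N = 14 tokens, V = 10 types.
Mean frequency = N / V = 14 / 10 = 1.4000

1.4000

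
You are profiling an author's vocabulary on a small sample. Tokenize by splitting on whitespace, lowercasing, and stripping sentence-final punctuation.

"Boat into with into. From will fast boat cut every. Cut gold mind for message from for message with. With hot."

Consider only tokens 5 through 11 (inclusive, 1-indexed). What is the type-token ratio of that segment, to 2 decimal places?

Segment tokens 5–11: from, will, fast, boat, cut, every, cut
Segment N = 7, segment V = 6.
TTR = 6 / 7 = 0.86

0.86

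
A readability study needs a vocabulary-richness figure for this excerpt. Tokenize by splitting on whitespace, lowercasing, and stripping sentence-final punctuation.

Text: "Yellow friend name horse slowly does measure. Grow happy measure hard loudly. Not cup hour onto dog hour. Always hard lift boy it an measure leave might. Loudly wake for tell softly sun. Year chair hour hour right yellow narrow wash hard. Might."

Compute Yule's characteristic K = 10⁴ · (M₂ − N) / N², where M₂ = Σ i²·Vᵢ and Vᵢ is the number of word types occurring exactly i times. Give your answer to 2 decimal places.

162.25

Frequencies: hour:4, measure:3, hard:3, yellow:2, loudly:2, might:2, friend:1, name:1, horse:1, slowly:1, does:1, grow:1, happy:1, not:1, cup:1, onto:1, dog:1, always:1, lift:1, boy:1, … (13 more, each freq 1)
N = 43. Frequency spectrum: V_1=27, V_2=3, V_3=2, V_4=1
M₂ = 1²·27 + 2²·3 + 3²·2 + 4²·1 = 73
K = 10000 × (73 − 43) / 43² = 162.25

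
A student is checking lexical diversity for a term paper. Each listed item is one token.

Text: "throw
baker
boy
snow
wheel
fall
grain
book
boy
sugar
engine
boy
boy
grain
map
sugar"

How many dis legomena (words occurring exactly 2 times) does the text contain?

Frequencies: boy:4, grain:2, sugar:2, throw:1, baker:1, snow:1, wheel:1, fall:1, book:1, engine:1, map:1
Words with frequency 2: grain, sugar

2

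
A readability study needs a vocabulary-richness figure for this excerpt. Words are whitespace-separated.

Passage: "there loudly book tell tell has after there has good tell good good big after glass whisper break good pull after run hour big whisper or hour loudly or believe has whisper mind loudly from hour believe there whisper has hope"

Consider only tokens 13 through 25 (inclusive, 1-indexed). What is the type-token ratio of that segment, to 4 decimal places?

Segment tokens 13–25: good, big, after, glass, whisper, break, good, pull, after, run, hour, big, whisper
Segment N = 13, segment V = 9.
TTR = 9 / 13 = 0.6923

0.6923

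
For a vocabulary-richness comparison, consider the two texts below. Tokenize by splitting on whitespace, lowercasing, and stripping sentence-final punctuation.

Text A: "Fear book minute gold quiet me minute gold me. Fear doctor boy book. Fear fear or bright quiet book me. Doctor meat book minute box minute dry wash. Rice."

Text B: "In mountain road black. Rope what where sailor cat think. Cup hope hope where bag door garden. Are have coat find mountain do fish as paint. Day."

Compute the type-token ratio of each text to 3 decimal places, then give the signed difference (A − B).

-0.372

TTR(A) = 15/29 = 0.517
TTR(B) = 24/27 = 0.889
Difference = 0.517 − 0.889 = -0.372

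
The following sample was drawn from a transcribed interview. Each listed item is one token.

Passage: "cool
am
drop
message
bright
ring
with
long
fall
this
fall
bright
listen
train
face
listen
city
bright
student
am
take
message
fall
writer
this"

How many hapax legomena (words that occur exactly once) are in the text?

11

Frequencies: bright:3, fall:3, am:2, message:2, this:2, listen:2, cool:1, drop:1, ring:1, with:1, long:1, train:1, face:1, city:1, student:1, take:1, writer:1
Hapax (freq=1): city, cool, drop, face, long, ring, student, take, train, with, writer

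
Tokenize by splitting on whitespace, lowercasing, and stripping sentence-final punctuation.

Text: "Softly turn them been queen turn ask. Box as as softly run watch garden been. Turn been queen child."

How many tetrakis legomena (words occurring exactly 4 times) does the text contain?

Frequencies: turn:3, been:3, softly:2, queen:2, as:2, them:1, ask:1, box:1, run:1, watch:1, garden:1, child:1
Words with frequency 4: (none)

0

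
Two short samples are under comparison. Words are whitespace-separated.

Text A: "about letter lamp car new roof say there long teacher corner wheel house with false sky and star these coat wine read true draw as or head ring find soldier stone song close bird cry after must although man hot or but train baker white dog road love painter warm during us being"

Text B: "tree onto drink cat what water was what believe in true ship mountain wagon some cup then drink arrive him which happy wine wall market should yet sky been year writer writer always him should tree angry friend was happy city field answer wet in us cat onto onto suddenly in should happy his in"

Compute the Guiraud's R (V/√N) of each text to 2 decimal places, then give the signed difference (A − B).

A: V=52, N=53, R=7.14
B: V=39, N=55, R=5.26
Difference = 7.14 − 5.26 = 1.88

1.88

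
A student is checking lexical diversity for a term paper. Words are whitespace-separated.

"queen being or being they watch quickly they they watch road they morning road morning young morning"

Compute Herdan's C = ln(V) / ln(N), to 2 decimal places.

0.78

N = 17, V = 9.
ln(V) = 2.197225, ln(N) = 2.833213
C = 2.197225 / 2.833213 = 0.78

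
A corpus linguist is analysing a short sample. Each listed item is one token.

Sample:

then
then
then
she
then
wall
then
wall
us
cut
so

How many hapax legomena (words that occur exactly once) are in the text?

4

Frequencies: then:5, wall:2, she:1, us:1, cut:1, so:1
Hapax (freq=1): cut, she, so, us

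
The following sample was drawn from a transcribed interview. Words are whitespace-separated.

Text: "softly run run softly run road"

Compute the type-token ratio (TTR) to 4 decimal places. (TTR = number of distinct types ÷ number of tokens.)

0.5000

N = 6 tokens, V = 3 types.
TTR = V / N = 3 / 6 = 0.5000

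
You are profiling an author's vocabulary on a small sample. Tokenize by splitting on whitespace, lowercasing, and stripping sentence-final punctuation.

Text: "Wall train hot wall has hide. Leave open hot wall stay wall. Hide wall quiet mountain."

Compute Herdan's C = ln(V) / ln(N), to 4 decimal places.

N = 16, V = 10.
ln(V) = 2.302585, ln(N) = 2.772589
C = 2.302585 / 2.772589 = 0.8305

0.8305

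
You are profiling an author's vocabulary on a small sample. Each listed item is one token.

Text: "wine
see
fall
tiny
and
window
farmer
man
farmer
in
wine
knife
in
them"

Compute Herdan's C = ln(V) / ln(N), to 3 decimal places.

N = 14, V = 11.
ln(V) = 2.397895, ln(N) = 2.639057
C = 2.397895 / 2.639057 = 0.909

0.909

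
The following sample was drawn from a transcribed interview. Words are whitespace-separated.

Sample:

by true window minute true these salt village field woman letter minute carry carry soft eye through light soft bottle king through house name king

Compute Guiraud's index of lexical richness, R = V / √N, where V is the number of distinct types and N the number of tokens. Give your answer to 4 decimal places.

3.8000

N = 25, V = 19.
√N = 5.000000
R = 19 / 5.000000 = 3.8000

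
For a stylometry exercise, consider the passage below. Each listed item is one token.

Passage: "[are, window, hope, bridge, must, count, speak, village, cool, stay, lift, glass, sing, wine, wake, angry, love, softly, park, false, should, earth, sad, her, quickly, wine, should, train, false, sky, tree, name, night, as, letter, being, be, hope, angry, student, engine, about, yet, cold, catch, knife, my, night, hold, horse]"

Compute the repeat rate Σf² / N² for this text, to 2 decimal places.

Frequencies: hope:2, wine:2, angry:2, false:2, should:2, night:2, are:1, window:1, bridge:1, must:1, count:1, speak:1, village:1, cool:1, stay:1, lift:1, glass:1, sing:1, wake:1, love:1, … (24 more, each freq 1)
Σf² = 62; N² = 2500
Repeat rate = 62 / 2500 = 0.02

0.02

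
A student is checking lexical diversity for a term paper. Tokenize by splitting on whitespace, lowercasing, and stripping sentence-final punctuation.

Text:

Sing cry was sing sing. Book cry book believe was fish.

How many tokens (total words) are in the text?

Tokens: sing, cry, was, sing, sing, book, cry, book, believe, was, fish
N = 11

11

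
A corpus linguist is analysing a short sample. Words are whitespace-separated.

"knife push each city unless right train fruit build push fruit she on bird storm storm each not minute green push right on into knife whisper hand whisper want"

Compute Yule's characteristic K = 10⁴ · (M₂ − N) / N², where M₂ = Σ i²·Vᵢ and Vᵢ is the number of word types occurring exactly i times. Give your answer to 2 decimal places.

237.81

Frequencies: push:3, knife:2, each:2, right:2, fruit:2, on:2, storm:2, whisper:2, city:1, unless:1, train:1, build:1, she:1, bird:1, not:1, minute:1, green:1, into:1, hand:1, want:1
N = 29. Frequency spectrum: V_1=12, V_2=7, V_3=1
M₂ = 1²·12 + 2²·7 + 3²·1 = 49
K = 10000 × (49 − 29) / 29² = 237.81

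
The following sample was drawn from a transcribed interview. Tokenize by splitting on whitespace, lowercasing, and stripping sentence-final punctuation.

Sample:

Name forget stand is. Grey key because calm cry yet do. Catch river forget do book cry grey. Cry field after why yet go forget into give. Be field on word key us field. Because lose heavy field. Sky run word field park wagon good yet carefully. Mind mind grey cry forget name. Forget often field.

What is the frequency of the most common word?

Frequencies: field:6, forget:5, cry:4, grey:3, yet:3, name:2, key:2, because:2, do:2, word:2, mind:2, stand:1, is:1, calm:1, catch:1, river:1, book:1, after:1, why:1, go:1, … (14 more, each freq 1)
Most common: 'field' with frequency 6.

6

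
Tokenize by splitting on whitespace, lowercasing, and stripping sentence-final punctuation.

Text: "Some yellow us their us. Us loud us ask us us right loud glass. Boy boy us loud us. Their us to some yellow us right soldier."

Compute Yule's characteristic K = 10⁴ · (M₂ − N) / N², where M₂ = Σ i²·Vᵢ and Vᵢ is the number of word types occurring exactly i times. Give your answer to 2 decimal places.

Frequencies: us:10, loud:3, some:2, yellow:2, their:2, right:2, boy:2, ask:1, glass:1, to:1, soldier:1
N = 27. Frequency spectrum: V_1=4, V_2=5, V_3=1, V_10=1
M₂ = 1²·4 + 2²·5 + 3²·1 + 10²·1 = 133
K = 10000 × (133 − 27) / 27² = 1454.05

1454.05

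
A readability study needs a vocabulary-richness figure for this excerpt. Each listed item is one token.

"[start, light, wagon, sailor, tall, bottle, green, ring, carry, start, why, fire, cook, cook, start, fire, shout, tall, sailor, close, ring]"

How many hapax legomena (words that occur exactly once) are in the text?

8

Frequencies: start:3, sailor:2, tall:2, ring:2, fire:2, cook:2, light:1, wagon:1, bottle:1, green:1, carry:1, why:1, shout:1, close:1
Hapax (freq=1): bottle, carry, close, green, light, shout, wagon, why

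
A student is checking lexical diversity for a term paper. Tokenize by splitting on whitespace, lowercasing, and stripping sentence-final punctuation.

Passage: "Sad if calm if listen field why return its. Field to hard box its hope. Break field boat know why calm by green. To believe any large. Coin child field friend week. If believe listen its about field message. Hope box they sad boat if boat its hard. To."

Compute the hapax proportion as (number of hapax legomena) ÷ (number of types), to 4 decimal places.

0.5185

Frequencies: field:5, if:4, its:4, to:3, boat:3, sad:2, calm:2, listen:2, why:2, hard:2, box:2, hope:2, believe:2, return:1, break:1, know:1, by:1, green:1, any:1, large:1, … (7 more, each freq 1)
Hapax count = 14; type count = 27.
Ratio = 14 / 27 = 0.5185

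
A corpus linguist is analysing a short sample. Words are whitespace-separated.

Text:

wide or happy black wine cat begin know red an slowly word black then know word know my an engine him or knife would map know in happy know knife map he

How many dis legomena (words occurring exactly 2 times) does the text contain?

Frequencies: know:5, or:2, happy:2, black:2, an:2, word:2, knife:2, map:2, wide:1, wine:1, cat:1, begin:1, red:1, slowly:1, then:1, my:1, engine:1, him:1, would:1, in:1, … (1 more, each freq 1)
Words with frequency 2: an, black, happy, knife, map, or, word

7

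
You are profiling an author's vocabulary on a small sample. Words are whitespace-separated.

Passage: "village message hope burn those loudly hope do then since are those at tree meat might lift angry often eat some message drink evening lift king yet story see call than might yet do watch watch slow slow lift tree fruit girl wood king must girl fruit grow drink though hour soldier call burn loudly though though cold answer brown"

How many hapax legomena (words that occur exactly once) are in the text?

Frequencies: lift:3, though:3, message:2, hope:2, burn:2, those:2, loudly:2, do:2, tree:2, might:2, drink:2, king:2, yet:2, call:2, watch:2, slow:2, fruit:2, girl:2, village:1, then:1, … (20 more, each freq 1)
Hapax (freq=1): angry, answer, are, at, brown, cold, eat, evening, grow, hour, meat, must, often, see, since, soldier, some, story, than, then, village, wood

22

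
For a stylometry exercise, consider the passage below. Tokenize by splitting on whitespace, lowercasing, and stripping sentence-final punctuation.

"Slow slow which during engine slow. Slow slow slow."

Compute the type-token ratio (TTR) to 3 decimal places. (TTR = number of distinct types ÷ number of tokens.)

0.444

N = 9 tokens, V = 4 types.
TTR = V / N = 4 / 9 = 0.444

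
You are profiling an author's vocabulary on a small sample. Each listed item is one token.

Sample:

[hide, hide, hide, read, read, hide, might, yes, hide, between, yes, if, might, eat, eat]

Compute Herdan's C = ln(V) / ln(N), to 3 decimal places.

N = 15, V = 7.
ln(V) = 1.945910, ln(N) = 2.708050
C = 1.945910 / 2.708050 = 0.719

0.719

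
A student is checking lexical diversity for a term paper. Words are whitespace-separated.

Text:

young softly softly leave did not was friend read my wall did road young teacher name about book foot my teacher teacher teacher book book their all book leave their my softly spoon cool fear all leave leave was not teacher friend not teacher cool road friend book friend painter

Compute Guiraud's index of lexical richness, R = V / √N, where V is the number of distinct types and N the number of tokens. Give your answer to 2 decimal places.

3.11

N = 50, V = 22.
√N = 7.071068
R = 22 / 7.071068 = 3.11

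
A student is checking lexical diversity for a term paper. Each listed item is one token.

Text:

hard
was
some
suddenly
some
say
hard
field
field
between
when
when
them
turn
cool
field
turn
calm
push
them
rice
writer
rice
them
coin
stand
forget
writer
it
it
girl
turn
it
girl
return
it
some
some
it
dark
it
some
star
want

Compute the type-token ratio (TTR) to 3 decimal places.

N = 44 tokens, V = 24 types.
TTR = V / N = 24 / 44 = 0.545

0.545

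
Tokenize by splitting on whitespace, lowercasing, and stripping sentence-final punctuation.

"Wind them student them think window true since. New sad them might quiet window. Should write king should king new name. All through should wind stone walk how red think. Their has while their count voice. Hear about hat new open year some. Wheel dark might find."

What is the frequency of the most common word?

3

Frequencies: them:3, new:3, should:3, wind:2, think:2, window:2, might:2, king:2, their:2, student:1, true:1, since:1, sad:1, quiet:1, write:1, name:1, all:1, through:1, stone:1, walk:1, … (15 more, each freq 1)
Most common: 'them' with frequency 3.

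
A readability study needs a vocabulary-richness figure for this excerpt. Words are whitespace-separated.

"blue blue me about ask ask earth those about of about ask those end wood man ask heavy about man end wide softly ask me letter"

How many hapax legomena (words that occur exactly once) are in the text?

Frequencies: ask:5, about:4, blue:2, me:2, those:2, end:2, man:2, earth:1, of:1, wood:1, heavy:1, wide:1, softly:1, letter:1
Hapax (freq=1): earth, heavy, letter, of, softly, wide, wood

7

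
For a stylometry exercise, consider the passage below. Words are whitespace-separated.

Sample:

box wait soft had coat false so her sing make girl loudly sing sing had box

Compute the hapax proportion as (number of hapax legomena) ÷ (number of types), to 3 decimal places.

0.750

Frequencies: sing:3, box:2, had:2, wait:1, soft:1, coat:1, false:1, so:1, her:1, make:1, girl:1, loudly:1
Hapax count = 9; type count = 12.
Ratio = 9 / 12 = 0.750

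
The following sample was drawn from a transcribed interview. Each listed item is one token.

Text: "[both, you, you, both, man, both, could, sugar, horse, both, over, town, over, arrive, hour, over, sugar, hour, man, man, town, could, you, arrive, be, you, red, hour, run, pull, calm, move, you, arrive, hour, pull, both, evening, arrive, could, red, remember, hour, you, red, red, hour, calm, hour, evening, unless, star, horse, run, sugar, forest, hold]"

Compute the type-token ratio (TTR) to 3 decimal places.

N = 57 tokens, V = 22 types.
TTR = V / N = 22 / 57 = 0.386

0.386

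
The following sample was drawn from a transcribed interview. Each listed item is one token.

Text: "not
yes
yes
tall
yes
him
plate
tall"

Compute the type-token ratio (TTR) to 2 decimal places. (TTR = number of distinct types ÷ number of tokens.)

0.63

N = 8 tokens, V = 5 types.
TTR = V / N = 5 / 8 = 0.63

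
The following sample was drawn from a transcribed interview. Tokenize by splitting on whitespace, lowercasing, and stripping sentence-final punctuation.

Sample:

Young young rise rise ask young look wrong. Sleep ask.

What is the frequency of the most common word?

Frequencies: young:3, rise:2, ask:2, look:1, wrong:1, sleep:1
Most common: 'young' with frequency 3.

3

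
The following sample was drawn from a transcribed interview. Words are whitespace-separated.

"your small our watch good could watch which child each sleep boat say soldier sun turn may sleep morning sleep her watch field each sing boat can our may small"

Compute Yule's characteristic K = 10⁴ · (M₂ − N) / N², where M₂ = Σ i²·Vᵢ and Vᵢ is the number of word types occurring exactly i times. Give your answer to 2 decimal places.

Frequencies: watch:3, sleep:3, small:2, our:2, each:2, boat:2, may:2, your:1, good:1, could:1, which:1, child:1, say:1, soldier:1, sun:1, turn:1, morning:1, her:1, field:1, sing:1, … (1 more, each freq 1)
N = 30. Frequency spectrum: V_1=14, V_2=5, V_3=2
M₂ = 1²·14 + 2²·5 + 3²·2 = 52
K = 10000 × (52 − 30) / 30² = 244.44

244.44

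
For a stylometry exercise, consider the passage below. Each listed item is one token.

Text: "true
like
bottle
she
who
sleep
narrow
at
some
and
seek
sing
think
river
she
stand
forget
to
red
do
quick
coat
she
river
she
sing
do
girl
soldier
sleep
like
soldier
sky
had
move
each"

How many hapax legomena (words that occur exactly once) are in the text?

Frequencies: she:4, like:2, sleep:2, sing:2, river:2, do:2, soldier:2, true:1, bottle:1, who:1, narrow:1, at:1, some:1, and:1, seek:1, think:1, stand:1, forget:1, to:1, red:1, … (7 more, each freq 1)
Hapax (freq=1): and, at, bottle, coat, each, forget, girl, had, move, narrow, quick, red, seek, sky, some, stand, think, to, true, who

20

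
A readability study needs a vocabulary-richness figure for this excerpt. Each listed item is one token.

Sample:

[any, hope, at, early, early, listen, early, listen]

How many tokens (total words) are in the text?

Tokens: any, hope, at, early, early, listen, early, listen
N = 8

8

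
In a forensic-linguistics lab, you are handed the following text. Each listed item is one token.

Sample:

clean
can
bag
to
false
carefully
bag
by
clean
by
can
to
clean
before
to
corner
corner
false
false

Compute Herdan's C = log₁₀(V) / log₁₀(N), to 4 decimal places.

0.7462

N = 19, V = 9.
log₁₀(V) = 0.954243, log₁₀(N) = 1.278754
C = 0.954243 / 1.278754 = 0.7462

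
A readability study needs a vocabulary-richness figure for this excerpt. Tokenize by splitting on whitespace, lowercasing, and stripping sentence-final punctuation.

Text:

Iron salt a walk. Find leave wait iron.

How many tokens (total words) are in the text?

8

Tokens: iron, salt, a, walk, find, leave, wait, iron
N = 8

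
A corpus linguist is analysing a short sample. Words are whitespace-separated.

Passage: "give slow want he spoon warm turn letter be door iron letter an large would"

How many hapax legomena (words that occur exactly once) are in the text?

13

Frequencies: letter:2, give:1, slow:1, want:1, he:1, spoon:1, warm:1, turn:1, be:1, door:1, iron:1, an:1, large:1, would:1
Hapax (freq=1): an, be, door, give, he, iron, large, slow, spoon, turn, want, warm, would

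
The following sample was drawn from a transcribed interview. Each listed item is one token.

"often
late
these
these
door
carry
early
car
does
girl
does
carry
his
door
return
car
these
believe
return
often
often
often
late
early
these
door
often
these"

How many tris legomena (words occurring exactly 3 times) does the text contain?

Frequencies: often:5, these:5, door:3, late:2, carry:2, early:2, car:2, does:2, return:2, girl:1, his:1, believe:1
Words with frequency 3: door

1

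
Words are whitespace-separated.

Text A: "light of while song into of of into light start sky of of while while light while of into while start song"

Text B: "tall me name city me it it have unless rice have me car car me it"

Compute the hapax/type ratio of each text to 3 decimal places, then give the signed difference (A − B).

A: hapax=1, V=7, ratio=0.143
B: hapax=5, V=9, ratio=0.556
Difference = 0.143 − 0.556 = -0.413

-0.413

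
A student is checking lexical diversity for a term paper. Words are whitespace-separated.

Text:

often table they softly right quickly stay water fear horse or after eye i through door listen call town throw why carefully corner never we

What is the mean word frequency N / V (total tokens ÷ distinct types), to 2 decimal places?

1.00

N = 25 tokens, V = 25 types.
Mean frequency = N / V = 25 / 25 = 1.00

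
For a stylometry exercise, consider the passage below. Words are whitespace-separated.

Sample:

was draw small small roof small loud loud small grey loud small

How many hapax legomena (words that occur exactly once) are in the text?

Frequencies: small:5, loud:3, was:1, draw:1, roof:1, grey:1
Hapax (freq=1): draw, grey, roof, was

4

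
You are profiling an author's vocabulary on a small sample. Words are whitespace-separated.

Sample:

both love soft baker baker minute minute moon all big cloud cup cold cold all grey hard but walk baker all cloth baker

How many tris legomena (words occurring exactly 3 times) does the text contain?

Frequencies: baker:4, all:3, minute:2, cold:2, both:1, love:1, soft:1, moon:1, big:1, cloud:1, cup:1, grey:1, hard:1, but:1, walk:1, cloth:1
Words with frequency 3: all

1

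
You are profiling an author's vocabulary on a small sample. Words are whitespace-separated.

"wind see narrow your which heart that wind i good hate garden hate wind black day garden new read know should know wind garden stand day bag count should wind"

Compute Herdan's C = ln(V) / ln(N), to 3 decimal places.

0.881

N = 30, V = 20.
ln(V) = 2.995732, ln(N) = 3.401197
C = 2.995732 / 3.401197 = 0.881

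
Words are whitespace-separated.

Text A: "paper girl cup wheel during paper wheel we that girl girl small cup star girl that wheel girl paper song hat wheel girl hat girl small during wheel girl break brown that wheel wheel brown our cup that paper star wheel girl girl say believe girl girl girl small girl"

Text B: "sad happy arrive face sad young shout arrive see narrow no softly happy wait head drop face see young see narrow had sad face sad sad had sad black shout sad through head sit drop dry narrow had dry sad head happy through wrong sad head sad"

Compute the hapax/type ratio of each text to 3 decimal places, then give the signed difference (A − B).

A: hapax=6, V=16, ratio=0.375
B: hapax=6, V=19, ratio=0.316
Difference = 0.375 − 0.316 = 0.059

0.059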